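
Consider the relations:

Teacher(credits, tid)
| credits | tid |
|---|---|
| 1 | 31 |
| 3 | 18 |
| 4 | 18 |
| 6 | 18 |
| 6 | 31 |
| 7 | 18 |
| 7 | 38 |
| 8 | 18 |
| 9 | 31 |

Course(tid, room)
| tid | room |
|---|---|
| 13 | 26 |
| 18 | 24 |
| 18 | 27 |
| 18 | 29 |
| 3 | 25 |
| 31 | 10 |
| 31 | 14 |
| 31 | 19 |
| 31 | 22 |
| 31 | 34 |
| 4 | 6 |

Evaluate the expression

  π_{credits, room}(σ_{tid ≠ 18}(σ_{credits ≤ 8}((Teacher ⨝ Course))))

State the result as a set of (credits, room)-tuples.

{(1, 10), (1, 14), (1, 19), (1, 22), (1, 34), (6, 10), (6, 14), (6, 19), (6, 22), (6, 34)}

Teacher ⋈ Course (natural join on tid): {(1, 31, 10), (1, 31, 14), (1, 31, 19), (1, 31, 22), (1, 31, 34), (3, 18, 24), (3, 18, 27), (3, 18, 29), (4, 18, 24), (4, 18, 27), (4, 18, 29), (6, 18, 24), (6, 18, 27), (6, 18, 29), (6, 31, 10), (6, 31, 14), (6, 31, 19), (6, 31, 22), (6, 31, 34), (7, 18, 24), (7, 18, 27), (7, 18, 29), (8, 18, 24), (8, 18, 27), (8, 18, 29), (9, 31, 10), (9, 31, 14), (9, 31, 19), (9, 31, 22), (9, 31, 34)}
Selection credits ≤ 8: {(1, 31, 10), (1, 31, 14), (1, 31, 19), (1, 31, 22), (1, 31, 34), (3, 18, 24), (3, 18, 27), (3, 18, 29), (4, 18, 24), (4, 18, 27), (4, 18, 29), (6, 18, 24), (6, 18, 27), (6, 18, 29), (6, 31, 10), (6, 31, 14), (6, 31, 19), (6, 31, 22), (6, 31, 34), (7, 18, 24), (7, 18, 27), (7, 18, 29), (8, 18, 24), (8, 18, 27), (8, 18, 29)}
Selection tid ≠ 18: {(1, 31, 10), (1, 31, 14), (1, 31, 19), (1, 31, 22), (1, 31, 34), (6, 31, 10), (6, 31, 14), (6, 31, 19), (6, 31, 22), (6, 31, 34)}
Projecting to credits, room: {(1, 10), (1, 14), (1, 19), (1, 22), (1, 34), (6, 10), (6, 14), (6, 19), (6, 22), (6, 34)}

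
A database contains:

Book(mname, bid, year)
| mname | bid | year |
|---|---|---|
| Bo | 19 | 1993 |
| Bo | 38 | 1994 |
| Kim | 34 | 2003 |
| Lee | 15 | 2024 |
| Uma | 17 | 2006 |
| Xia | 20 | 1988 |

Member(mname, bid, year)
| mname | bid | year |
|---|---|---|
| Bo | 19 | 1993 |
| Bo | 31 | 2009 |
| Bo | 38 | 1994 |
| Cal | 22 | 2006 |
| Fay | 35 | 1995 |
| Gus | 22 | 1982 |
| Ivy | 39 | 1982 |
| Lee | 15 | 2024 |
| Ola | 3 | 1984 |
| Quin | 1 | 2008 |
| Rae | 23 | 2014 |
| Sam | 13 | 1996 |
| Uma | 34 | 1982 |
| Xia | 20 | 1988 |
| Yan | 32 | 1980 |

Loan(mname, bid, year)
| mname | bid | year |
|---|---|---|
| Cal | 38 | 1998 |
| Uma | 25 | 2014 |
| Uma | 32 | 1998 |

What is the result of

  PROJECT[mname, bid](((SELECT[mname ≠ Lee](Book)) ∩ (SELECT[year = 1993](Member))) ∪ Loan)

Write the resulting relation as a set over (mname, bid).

{(Bo, 19), (Cal, 38), (Uma, 25), (Uma, 32)}

σ[mname ≠ Lee]: keep tuples satisfying mname ≠ Lee → {(Bo, 19, 1993), (Bo, 38, 1994), (Kim, 34, 2003), (Uma, 17, 2006), (Xia, 20, 1988)}
σ[year = 1993]: keep tuples satisfying year = 1993 → {(Bo, 19, 1993)}
Set intersection of the two operands is {(Bo, 19, 1993)}.
Set union of the two operands is {(Bo, 19, 1993), (Cal, 38, 1998), (Uma, 25, 2014), (Uma, 32, 1998)}.
π_{mname, bid} gives {(Bo, 19), (Cal, 38), (Uma, 25), (Uma, 32)}.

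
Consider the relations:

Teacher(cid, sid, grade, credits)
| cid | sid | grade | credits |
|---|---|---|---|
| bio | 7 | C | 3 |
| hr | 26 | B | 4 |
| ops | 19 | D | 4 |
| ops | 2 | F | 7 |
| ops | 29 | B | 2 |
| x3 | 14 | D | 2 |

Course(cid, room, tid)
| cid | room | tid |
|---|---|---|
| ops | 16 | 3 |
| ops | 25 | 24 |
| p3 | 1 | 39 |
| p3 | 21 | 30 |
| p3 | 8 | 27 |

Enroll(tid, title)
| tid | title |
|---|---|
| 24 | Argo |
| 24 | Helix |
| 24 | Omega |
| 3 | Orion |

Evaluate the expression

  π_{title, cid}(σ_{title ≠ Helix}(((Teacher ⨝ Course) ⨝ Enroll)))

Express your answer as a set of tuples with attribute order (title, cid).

Joining Teacher and Course on cid yields {(ops, 19, D, 4, 16, 3), (ops, 19, D, 4, 25, 24), (ops, 2, F, 7, 16, 3), (ops, 2, F, 7, 25, 24), (ops, 29, B, 2, 16, 3), (ops, 29, B, 2, 25, 24)}.
Joining (Teacher ⨝ Course) and Enroll on tid yields {(ops, 19, D, 4, 16, 3, Orion), (ops, 19, D, 4, 25, 24, Argo), (ops, 19, D, 4, 25, 24, Helix), (ops, 19, D, 4, 25, 24, Omega), (ops, 2, F, 7, 16, 3, Orion), (ops, 2, F, 7, 25, 24, Argo), (ops, 2, F, 7, 25, 24, Helix), (ops, 2, F, 7, 25, 24, Omega), (ops, 29, B, 2, 16, 3, Orion), (ops, 29, B, 2, 25, 24, Argo), (ops, 29, B, 2, 25, 24, Helix), (ops, 29, B, 2, 25, 24, Omega)}.
σ[title ≠ Helix]: keep tuples satisfying title ≠ Helix → {(ops, 19, D, 4, 16, 3, Orion), (ops, 19, D, 4, 25, 24, Argo), (ops, 19, D, 4, 25, 24, Omega), (ops, 2, F, 7, 16, 3, Orion), (ops, 2, F, 7, 25, 24, Argo), (ops, 2, F, 7, 25, 24, Omega), (ops, 29, B, 2, 16, 3, Orion), (ops, 29, B, 2, 25, 24, Argo), (ops, 29, B, 2, 25, 24, Omega)}
Keep only column(s) title, cid (6 duplicate(s) eliminated): {(Argo, ops), (Omega, ops), (Orion, ops)}

{(Argo, ops), (Omega, ops), (Orion, ops)}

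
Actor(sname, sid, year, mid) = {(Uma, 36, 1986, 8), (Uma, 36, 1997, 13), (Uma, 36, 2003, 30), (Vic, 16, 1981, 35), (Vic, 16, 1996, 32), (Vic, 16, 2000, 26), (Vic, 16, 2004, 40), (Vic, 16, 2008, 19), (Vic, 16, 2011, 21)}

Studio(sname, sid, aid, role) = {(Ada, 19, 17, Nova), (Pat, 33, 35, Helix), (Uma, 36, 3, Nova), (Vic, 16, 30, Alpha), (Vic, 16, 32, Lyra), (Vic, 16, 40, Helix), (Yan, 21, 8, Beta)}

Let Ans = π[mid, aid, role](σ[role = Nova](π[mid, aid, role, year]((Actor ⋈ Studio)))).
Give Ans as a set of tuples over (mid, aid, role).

{(13, 3, Nova), (30, 3, Nova), (8, 3, Nova)}

Joining Actor and Studio on sname, sid yields {(Uma, 36, 1986, 8, 3, Nova), (Uma, 36, 1997, 13, 3, Nova), (Uma, 36, 2003, 30, 3, Nova), (Vic, 16, 1981, 35, 30, Alpha), (Vic, 16, 1981, 35, 32, Lyra), (Vic, 16, 1981, 35, 40, Helix), (Vic, 16, 1996, 32, 30, Alpha), (Vic, 16, 1996, 32, 32, Lyra), (Vic, 16, 1996, 32, 40, Helix), (Vic, 16, 2000, 26, 30, Alpha), (Vic, 16, 2000, 26, 32, Lyra), (Vic, 16, 2000, 26, 40, Helix), (Vic, 16, 2004, 40, 30, Alpha), (Vic, 16, 2004, 40, 32, Lyra), (Vic, 16, 2004, 40, 40, Helix), (Vic, 16, 2008, 19, 30, Alpha), (Vic, 16, 2008, 19, 32, Lyra), (Vic, 16, 2008, 19, 40, Helix), (Vic, 16, 2011, 21, 30, Alpha), (Vic, 16, 2011, 21, 32, Lyra), (Vic, 16, 2011, 21, 40, Helix)}.
Projecting to mid, aid, role, year: {(13, 3, Nova, 1997), (19, 30, Alpha, 2008), (19, 32, Lyra, 2008), (19, 40, Helix, 2008), (21, 30, Alpha, 2011), (21, 32, Lyra, 2011), (21, 40, Helix, 2011), (26, 30, Alpha, 2000), (26, 32, Lyra, 2000), (26, 40, Helix, 2000), (30, 3, Nova, 2003), (32, 30, Alpha, 1996), (32, 32, Lyra, 1996), (32, 40, Helix, 1996), (35, 30, Alpha, 1981), (35, 32, Lyra, 1981), (35, 40, Helix, 1981), (40, 30, Alpha, 2004), (40, 32, Lyra, 2004), (40, 40, Helix, 2004), (8, 3, Nova, 1986)}
Filtering on role = Nova leaves {(13, 3, Nova, 1997), (30, 3, Nova, 2003), (8, 3, Nova, 1986)}.
Projecting to mid, aid, role: {(13, 3, Nova), (30, 3, Nova), (8, 3, Nova)}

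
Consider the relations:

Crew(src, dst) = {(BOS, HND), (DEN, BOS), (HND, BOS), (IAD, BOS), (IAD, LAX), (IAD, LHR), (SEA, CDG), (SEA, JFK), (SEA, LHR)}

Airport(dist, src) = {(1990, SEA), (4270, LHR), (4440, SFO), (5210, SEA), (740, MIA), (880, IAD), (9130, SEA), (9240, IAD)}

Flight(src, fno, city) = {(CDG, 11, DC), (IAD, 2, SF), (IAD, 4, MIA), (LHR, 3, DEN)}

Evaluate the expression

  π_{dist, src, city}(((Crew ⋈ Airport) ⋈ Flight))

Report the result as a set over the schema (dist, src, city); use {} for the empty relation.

Natural join on src: {(IAD, BOS, 880), (IAD, BOS, 9240), (IAD, LAX, 880), (IAD, LAX, 9240), (IAD, LHR, 880), (IAD, LHR, 9240), (SEA, CDG, 1990), (SEA, CDG, 5210), (SEA, CDG, 9130), (SEA, JFK, 1990), (SEA, JFK, 5210), (SEA, JFK, 9130), (SEA, LHR, 1990), (SEA, LHR, 5210), (SEA, LHR, 9130)}
Natural join on src: {(IAD, BOS, 880, 2, SF), (IAD, BOS, 880, 4, MIA), (IAD, BOS, 9240, 2, SF), (IAD, BOS, 9240, 4, MIA), (IAD, LAX, 880, 2, SF), (IAD, LAX, 880, 4, MIA), (IAD, LAX, 9240, 2, SF), (IAD, LAX, 9240, 4, MIA), (IAD, LHR, 880, 2, SF), (IAD, LHR, 880, 4, MIA), (IAD, LHR, 9240, 2, SF), (IAD, LHR, 9240, 4, MIA)}
π_{dist, src, city} gives {(880, IAD, MIA), (880, IAD, SF), (9240, IAD, MIA), (9240, IAD, SF)} (8 duplicate(s) eliminated).

{(880, IAD, MIA), (880, IAD, SF), (9240, IAD, MIA), (9240, IAD, SF)}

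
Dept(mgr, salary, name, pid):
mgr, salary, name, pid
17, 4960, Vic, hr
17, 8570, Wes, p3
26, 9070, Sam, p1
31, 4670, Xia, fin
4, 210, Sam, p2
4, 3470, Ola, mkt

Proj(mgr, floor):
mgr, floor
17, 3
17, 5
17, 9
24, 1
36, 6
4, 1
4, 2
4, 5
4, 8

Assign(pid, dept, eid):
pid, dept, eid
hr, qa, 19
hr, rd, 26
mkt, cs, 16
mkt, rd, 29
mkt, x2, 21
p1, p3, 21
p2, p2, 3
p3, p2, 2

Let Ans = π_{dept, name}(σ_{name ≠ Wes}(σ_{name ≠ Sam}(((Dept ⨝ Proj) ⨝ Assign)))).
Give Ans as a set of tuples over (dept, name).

{(cs, Ola), (qa, Vic), (rd, Ola), (rd, Vic), (x2, Ola)}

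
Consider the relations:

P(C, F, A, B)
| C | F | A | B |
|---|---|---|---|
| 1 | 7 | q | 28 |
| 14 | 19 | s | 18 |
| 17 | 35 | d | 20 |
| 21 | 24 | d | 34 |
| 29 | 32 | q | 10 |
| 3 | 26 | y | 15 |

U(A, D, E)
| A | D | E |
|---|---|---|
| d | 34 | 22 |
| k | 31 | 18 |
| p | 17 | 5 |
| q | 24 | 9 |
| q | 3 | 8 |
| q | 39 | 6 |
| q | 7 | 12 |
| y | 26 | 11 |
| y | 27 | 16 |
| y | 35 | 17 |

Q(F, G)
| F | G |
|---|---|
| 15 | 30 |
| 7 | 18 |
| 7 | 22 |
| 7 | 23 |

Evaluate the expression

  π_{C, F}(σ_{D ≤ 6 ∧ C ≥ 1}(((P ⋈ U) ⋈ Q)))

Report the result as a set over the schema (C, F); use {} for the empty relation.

Natural join on A: {(1, 7, q, 28, 24, 9), (1, 7, q, 28, 3, 8), (1, 7, q, 28, 39, 6), (1, 7, q, 28, 7, 12), (17, 35, d, 20, 34, 22), (21, 24, d, 34, 34, 22), (29, 32, q, 10, 24, 9), (29, 32, q, 10, 3, 8), (29, 32, q, 10, 39, 6), (29, 32, q, 10, 7, 12), (3, 26, y, 15, 26, 11), (3, 26, y, 15, 27, 16), (3, 26, y, 15, 35, 17)}
Natural join on F: {(1, 7, q, 28, 24, 9, 18), (1, 7, q, 28, 24, 9, 22), (1, 7, q, 28, 24, 9, 23), (1, 7, q, 28, 3, 8, 18), (1, 7, q, 28, 3, 8, 22), (1, 7, q, 28, 3, 8, 23), (1, 7, q, 28, 39, 6, 18), (1, 7, q, 28, 39, 6, 22), (1, 7, q, 28, 39, 6, 23), (1, 7, q, 28, 7, 12, 18), (1, 7, q, 28, 7, 12, 22), (1, 7, q, 28, 7, 12, 23)}
Selection D ≤ 6 ∧ C ≥ 1: {(1, 7, q, 28, 3, 8, 18), (1, 7, q, 28, 3, 8, 22), (1, 7, q, 28, 3, 8, 23)}
π[C, F]: project onto (C, F) (2 duplicate(s) eliminated) → {(1, 7)}

{(1, 7)}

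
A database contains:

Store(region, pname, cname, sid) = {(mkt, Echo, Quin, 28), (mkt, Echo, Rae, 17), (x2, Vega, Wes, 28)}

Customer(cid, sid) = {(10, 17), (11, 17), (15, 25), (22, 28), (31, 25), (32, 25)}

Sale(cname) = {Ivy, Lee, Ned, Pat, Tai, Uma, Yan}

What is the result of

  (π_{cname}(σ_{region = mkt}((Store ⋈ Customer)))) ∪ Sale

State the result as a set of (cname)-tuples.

Natural join on sid: {(mkt, Echo, Quin, 28, 22), (mkt, Echo, Rae, 17, 10), (mkt, Echo, Rae, 17, 11), (x2, Vega, Wes, 28, 22)}
Apply σ_{region = mkt}; surviving tuples: {(mkt, Echo, Quin, 28, 22), (mkt, Echo, Rae, 17, 10), (mkt, Echo, Rae, 17, 11)}
Keep only column(s) cname (1 duplicate(s) eliminated): {Quin, Rae}
Set union of the two operands is {Ivy, Lee, Ned, Pat, Quin, Rae, Tai, Uma, Yan}.

{Ivy, Lee, Ned, Pat, Quin, Rae, Tai, Uma, Yan}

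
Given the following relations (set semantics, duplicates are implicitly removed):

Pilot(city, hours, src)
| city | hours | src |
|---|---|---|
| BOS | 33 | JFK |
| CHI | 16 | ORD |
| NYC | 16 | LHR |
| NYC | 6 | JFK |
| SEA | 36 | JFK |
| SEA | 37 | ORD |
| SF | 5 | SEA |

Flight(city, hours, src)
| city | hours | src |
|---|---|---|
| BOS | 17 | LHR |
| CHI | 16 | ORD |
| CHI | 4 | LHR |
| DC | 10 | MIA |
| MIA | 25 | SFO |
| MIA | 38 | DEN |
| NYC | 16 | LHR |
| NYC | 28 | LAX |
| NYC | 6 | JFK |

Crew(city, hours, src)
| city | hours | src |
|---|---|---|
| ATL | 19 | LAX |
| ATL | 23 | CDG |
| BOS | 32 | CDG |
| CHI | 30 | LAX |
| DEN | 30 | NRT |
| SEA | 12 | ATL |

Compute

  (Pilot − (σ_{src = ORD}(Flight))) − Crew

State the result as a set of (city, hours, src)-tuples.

{(BOS, 33, JFK), (NYC, 16, LHR), (NYC, 6, JFK), (SEA, 36, JFK), (SEA, 37, ORD), (SF, 5, SEA)}

σ[src = ORD]: keep tuples satisfying src = ORD → {(CHI, 16, ORD)}
Taking the difference: {(BOS, 33, JFK), (NYC, 16, LHR), (NYC, 6, JFK), (SEA, 36, JFK), (SEA, 37, ORD), (SF, 5, SEA)}
Taking the difference: {(BOS, 33, JFK), (NYC, 16, LHR), (NYC, 6, JFK), (SEA, 36, JFK), (SEA, 37, ORD), (SF, 5, SEA)}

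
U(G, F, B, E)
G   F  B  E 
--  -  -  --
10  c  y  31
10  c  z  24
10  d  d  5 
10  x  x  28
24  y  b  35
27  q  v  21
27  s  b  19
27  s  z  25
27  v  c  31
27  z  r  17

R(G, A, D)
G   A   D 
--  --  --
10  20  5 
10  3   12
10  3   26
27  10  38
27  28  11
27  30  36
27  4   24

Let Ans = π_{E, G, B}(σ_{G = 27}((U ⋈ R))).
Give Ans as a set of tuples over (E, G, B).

U ⋈ R (natural join on G): {(10, c, y, 31, 20, 5), (10, c, y, 31, 3, 12), (10, c, y, 31, 3, 26), (10, c, z, 24, 20, 5), (10, c, z, 24, 3, 12), (10, c, z, 24, 3, 26), (10, d, d, 5, 20, 5), (10, d, d, 5, 3, 12), (10, d, d, 5, 3, 26), (10, x, x, 28, 20, 5), (10, x, x, 28, 3, 12), (10, x, x, 28, 3, 26), (27, q, v, 21, 10, 38), (27, q, v, 21, 28, 11), (27, q, v, 21, 30, 36), (27, q, v, 21, 4, 24), (27, s, b, 19, 10, 38), (27, s, b, 19, 28, 11), (27, s, b, 19, 30, 36), (27, s, b, 19, 4, 24), (27, s, z, 25, 10, 38), (27, s, z, 25, 28, 11), (27, s, z, 25, 30, 36), (27, s, z, 25, 4, 24), (27, v, c, 31, 10, 38), (27, v, c, 31, 28, 11), (27, v, c, 31, 30, 36), (27, v, c, 31, 4, 24), (27, z, r, 17, 10, 38), (27, z, r, 17, 28, 11), (27, z, r, 17, 30, 36), (27, z, r, 17, 4, 24)}
Apply σ_{G = 27}; surviving tuples: {(27, q, v, 21, 10, 38), (27, q, v, 21, 28, 11), (27, q, v, 21, 30, 36), (27, q, v, 21, 4, 24), (27, s, b, 19, 10, 38), (27, s, b, 19, 28, 11), (27, s, b, 19, 30, 36), (27, s, b, 19, 4, 24), (27, s, z, 25, 10, 38), (27, s, z, 25, 28, 11), (27, s, z, 25, 30, 36), (27, s, z, 25, 4, 24), (27, v, c, 31, 10, 38), (27, v, c, 31, 28, 11), (27, v, c, 31, 30, 36), (27, v, c, 31, 4, 24), (27, z, r, 17, 10, 38), (27, z, r, 17, 28, 11), (27, z, r, 17, 30, 36), (27, z, r, 17, 4, 24)}
π[E, G, B]: project onto (E, G, B) (15 duplicate(s) eliminated) → {(17, 27, r), (19, 27, b), (21, 27, v), (25, 27, z), (31, 27, c)}

{(17, 27, r), (19, 27, b), (21, 27, v), (25, 27, z), (31, 27, c)}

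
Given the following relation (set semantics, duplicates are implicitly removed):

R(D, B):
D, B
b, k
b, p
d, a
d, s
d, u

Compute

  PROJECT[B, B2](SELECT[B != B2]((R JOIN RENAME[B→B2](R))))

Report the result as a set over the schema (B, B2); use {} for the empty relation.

{(a, s), (a, u), (k, p), (p, k), (s, a), (s, u), (u, a), (u, s)}

ρ[B→B2]: schema becomes (D, B2); tuples unchanged.
Natural join on D: {(b, k, k), (b, k, p), (b, p, k), (b, p, p), (d, a, a), (d, a, s), (d, a, u), (d, s, a), (d, s, s), (d, s, u), (d, u, a), (d, u, s), (d, u, u)}
Filtering on B != B2 leaves {(b, k, p), (b, p, k), (d, a, s), (d, a, u), (d, s, a), (d, s, u), (d, u, a), (d, u, s)}.
Projecting to B, B2: {(a, s), (a, u), (k, p), (p, k), (s, a), (s, u), (u, a), (u, s)}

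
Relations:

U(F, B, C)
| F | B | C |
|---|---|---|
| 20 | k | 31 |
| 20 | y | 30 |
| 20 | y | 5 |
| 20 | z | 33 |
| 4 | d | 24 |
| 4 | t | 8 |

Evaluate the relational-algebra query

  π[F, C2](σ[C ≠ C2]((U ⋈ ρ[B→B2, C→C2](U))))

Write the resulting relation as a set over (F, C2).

{(20, 30), (20, 31), (20, 33), (20, 5), (4, 24), (4, 8)}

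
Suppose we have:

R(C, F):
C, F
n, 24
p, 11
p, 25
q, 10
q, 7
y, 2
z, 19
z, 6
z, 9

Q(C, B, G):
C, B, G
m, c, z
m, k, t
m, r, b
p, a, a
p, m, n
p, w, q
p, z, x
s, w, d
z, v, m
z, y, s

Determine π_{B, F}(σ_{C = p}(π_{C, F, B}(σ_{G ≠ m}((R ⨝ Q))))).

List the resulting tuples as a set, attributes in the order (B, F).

{(a, 11), (a, 25), (m, 11), (m, 25), (w, 11), (w, 25), (z, 11), (z, 25)}

R ⋈ Q (natural join on C): {(p, 11, a, a), (p, 11, m, n), (p, 11, w, q), (p, 11, z, x), (p, 25, a, a), (p, 25, m, n), (p, 25, w, q), (p, 25, z, x), (z, 19, v, m), (z, 19, y, s), (z, 6, v, m), (z, 6, y, s), (z, 9, v, m), (z, 9, y, s)}
Selection G ≠ m: {(p, 11, a, a), (p, 11, m, n), (p, 11, w, q), (p, 11, z, x), (p, 25, a, a), (p, 25, m, n), (p, 25, w, q), (p, 25, z, x), (z, 19, y, s), (z, 6, y, s), (z, 9, y, s)}
π_{C, F, B} gives {(p, 11, a), (p, 11, m), (p, 11, w), (p, 11, z), (p, 25, a), (p, 25, m), (p, 25, w), (p, 25, z), (z, 19, y), (z, 6, y), (z, 9, y)}.
Selection C = p: {(p, 11, a), (p, 11, m), (p, 11, w), (p, 11, z), (p, 25, a), (p, 25, m), (p, 25, w), (p, 25, z)}
π_{B, F} gives {(a, 11), (a, 25), (m, 11), (m, 25), (w, 11), (w, 25), (z, 11), (z, 25)}.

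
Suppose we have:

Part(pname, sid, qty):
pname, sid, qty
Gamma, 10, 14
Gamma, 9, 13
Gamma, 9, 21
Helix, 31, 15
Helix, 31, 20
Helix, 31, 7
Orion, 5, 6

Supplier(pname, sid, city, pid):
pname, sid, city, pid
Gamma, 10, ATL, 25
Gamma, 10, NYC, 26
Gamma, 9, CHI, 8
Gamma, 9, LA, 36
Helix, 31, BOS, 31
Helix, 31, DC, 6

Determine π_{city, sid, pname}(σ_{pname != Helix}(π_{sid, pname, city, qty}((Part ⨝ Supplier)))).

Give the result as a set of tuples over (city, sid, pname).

Joining Part and Supplier on pname, sid yields {(Gamma, 10, 14, ATL, 25), (Gamma, 10, 14, NYC, 26), (Gamma, 9, 13, CHI, 8), (Gamma, 9, 13, LA, 36), (Gamma, 9, 21, CHI, 8), (Gamma, 9, 21, LA, 36), (Helix, 31, 15, BOS, 31), (Helix, 31, 15, DC, 6), (Helix, 31, 20, BOS, 31), (Helix, 31, 20, DC, 6), (Helix, 31, 7, BOS, 31), (Helix, 31, 7, DC, 6)}.
Keep only column(s) sid, pname, city, qty: {(10, Gamma, ATL, 14), (10, Gamma, NYC, 14), (31, Helix, BOS, 15), (31, Helix, BOS, 20), (31, Helix, BOS, 7), (31, Helix, DC, 15), (31, Helix, DC, 20), (31, Helix, DC, 7), (9, Gamma, CHI, 13), (9, Gamma, CHI, 21), (9, Gamma, LA, 13), (9, Gamma, LA, 21)}
Selection pname != Helix: {(10, Gamma, ATL, 14), (10, Gamma, NYC, 14), (9, Gamma, CHI, 13), (9, Gamma, CHI, 21), (9, Gamma, LA, 13), (9, Gamma, LA, 21)}
Keep only column(s) city, sid, pname (2 duplicate(s) eliminated): {(ATL, 10, Gamma), (CHI, 9, Gamma), (LA, 9, Gamma), (NYC, 10, Gamma)}

{(ATL, 10, Gamma), (CHI, 9, Gamma), (LA, 9, Gamma), (NYC, 10, Gamma)}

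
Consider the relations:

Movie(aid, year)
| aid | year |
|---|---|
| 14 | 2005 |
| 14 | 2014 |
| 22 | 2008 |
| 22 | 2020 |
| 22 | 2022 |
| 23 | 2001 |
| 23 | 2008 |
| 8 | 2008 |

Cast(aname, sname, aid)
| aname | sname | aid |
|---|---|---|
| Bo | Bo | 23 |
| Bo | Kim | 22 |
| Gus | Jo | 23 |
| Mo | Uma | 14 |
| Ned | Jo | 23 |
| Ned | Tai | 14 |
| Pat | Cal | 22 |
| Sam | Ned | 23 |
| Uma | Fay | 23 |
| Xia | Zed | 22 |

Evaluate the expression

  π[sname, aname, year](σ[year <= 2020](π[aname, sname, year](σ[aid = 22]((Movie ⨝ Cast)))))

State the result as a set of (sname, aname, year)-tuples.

Joining Movie and Cast on aid yields {(14, 2005, Mo, Uma), (14, 2005, Ned, Tai), (14, 2014, Mo, Uma), (14, 2014, Ned, Tai), (22, 2008, Bo, Kim), (22, 2008, Pat, Cal), (22, 2008, Xia, Zed), (22, 2020, Bo, Kim), (22, 2020, Pat, Cal), (22, 2020, Xia, Zed), (22, 2022, Bo, Kim), (22, 2022, Pat, Cal), (22, 2022, Xia, Zed), (23, 2001, Bo, Bo), (23, 2001, Gus, Jo), (23, 2001, Ned, Jo), (23, 2001, Sam, Ned), (23, 2001, Uma, Fay), (23, 2008, Bo, Bo), (23, 2008, Gus, Jo), (23, 2008, Ned, Jo), (23, 2008, Sam, Ned), (23, 2008, Uma, Fay)}.
Selection aid = 22: {(22, 2008, Bo, Kim), (22, 2008, Pat, Cal), (22, 2008, Xia, Zed), (22, 2020, Bo, Kim), (22, 2020, Pat, Cal), (22, 2020, Xia, Zed), (22, 2022, Bo, Kim), (22, 2022, Pat, Cal), (22, 2022, Xia, Zed)}
Keep only column(s) aname, sname, year: {(Bo, Kim, 2008), (Bo, Kim, 2020), (Bo, Kim, 2022), (Pat, Cal, 2008), (Pat, Cal, 2020), (Pat, Cal, 2022), (Xia, Zed, 2008), (Xia, Zed, 2020), (Xia, Zed, 2022)}
Selection year <= 2020: {(Bo, Kim, 2008), (Bo, Kim, 2020), (Pat, Cal, 2008), (Pat, Cal, 2020), (Xia, Zed, 2008), (Xia, Zed, 2020)}
Keep only column(s) sname, aname, year: {(Cal, Pat, 2008), (Cal, Pat, 2020), (Kim, Bo, 2008), (Kim, Bo, 2020), (Zed, Xia, 2008), (Zed, Xia, 2020)}

{(Cal, Pat, 2008), (Cal, Pat, 2020), (Kim, Bo, 2008), (Kim, Bo, 2020), (Zed, Xia, 2008), (Zed, Xia, 2020)}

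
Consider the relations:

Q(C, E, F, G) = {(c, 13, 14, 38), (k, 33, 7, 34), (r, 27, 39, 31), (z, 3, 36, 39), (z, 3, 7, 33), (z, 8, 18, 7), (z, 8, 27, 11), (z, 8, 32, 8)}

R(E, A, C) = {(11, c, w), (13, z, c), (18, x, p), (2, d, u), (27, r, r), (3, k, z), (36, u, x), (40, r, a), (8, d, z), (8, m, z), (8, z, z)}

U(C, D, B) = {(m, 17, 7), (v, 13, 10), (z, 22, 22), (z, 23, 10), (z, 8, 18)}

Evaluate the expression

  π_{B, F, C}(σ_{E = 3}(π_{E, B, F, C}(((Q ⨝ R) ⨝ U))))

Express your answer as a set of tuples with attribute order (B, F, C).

Joining Q and R on C, E yields {(c, 13, 14, 38, z), (r, 27, 39, 31, r), (z, 3, 36, 39, k), (z, 3, 7, 33, k), (z, 8, 18, 7, d), (z, 8, 18, 7, m), (z, 8, 18, 7, z), (z, 8, 27, 11, d), (z, 8, 27, 11, m), (z, 8, 27, 11, z), (z, 8, 32, 8, d), (z, 8, 32, 8, m), (z, 8, 32, 8, z)}.
Joining (Q ⨝ R) and U on C yields {(z, 3, 36, 39, k, 22, 22), (z, 3, 36, 39, k, 23, 10), (z, 3, 36, 39, k, 8, 18), (z, 3, 7, 33, k, 22, 22), (z, 3, 7, 33, k, 23, 10), (z, 3, 7, 33, k, 8, 18), (z, 8, 18, 7, d, 22, 22), (z, 8, 18, 7, d, 23, 10), (z, 8, 18, 7, d, 8, 18), (z, 8, 18, 7, m, 22, 22), (z, 8, 18, 7, m, 23, 10), (z, 8, 18, 7, m, 8, 18), (z, 8, 18, 7, z, 22, 22), (z, 8, 18, 7, z, 23, 10), (z, 8, 18, 7, z, 8, 18), (z, 8, 27, 11, d, 22, 22), (z, 8, 27, 11, d, 23, 10), (z, 8, 27, 11, d, 8, 18), (z, 8, 27, 11, m, 22, 22), (z, 8, 27, 11, m, 23, 10), (z, 8, 27, 11, m, 8, 18), (z, 8, 27, 11, z, 22, 22), (z, 8, 27, 11, z, 23, 10), (z, 8, 27, 11, z, 8, 18), (z, 8, 32, 8, d, 22, 22), (z, 8, 32, 8, d, 23, 10), (z, 8, 32, 8, d, 8, 18), (z, 8, 32, 8, m, 22, 22), (z, 8, 32, 8, m, 23, 10), (z, 8, 32, 8, m, 8, 18), (z, 8, 32, 8, z, 22, 22), (z, 8, 32, 8, z, 23, 10), (z, 8, 32, 8, z, 8, 18)}.
π[E, B, F, C]: project onto (E, B, F, C) (18 duplicate(s) eliminated) → {(3, 10, 36, z), (3, 10, 7, z), (3, 18, 36, z), (3, 18, 7, z), (3, 22, 36, z), (3, 22, 7, z), (8, 10, 18, z), (8, 10, 27, z), (8, 10, 32, z), (8, 18, 18, z), (8, 18, 27, z), (8, 18, 32, z), (8, 22, 18, z), (8, 22, 27, z), (8, 22, 32, z)}
Apply σ_{E = 3}; surviving tuples: {(3, 10, 36, z), (3, 10, 7, z), (3, 18, 36, z), (3, 18, 7, z), (3, 22, 36, z), (3, 22, 7, z)}
π[B, F, C]: project onto (B, F, C) → {(10, 36, z), (10, 7, z), (18, 36, z), (18, 7, z), (22, 36, z), (22, 7, z)}

{(10, 36, z), (10, 7, z), (18, 36, z), (18, 7, z), (22, 36, z), (22, 7, z)}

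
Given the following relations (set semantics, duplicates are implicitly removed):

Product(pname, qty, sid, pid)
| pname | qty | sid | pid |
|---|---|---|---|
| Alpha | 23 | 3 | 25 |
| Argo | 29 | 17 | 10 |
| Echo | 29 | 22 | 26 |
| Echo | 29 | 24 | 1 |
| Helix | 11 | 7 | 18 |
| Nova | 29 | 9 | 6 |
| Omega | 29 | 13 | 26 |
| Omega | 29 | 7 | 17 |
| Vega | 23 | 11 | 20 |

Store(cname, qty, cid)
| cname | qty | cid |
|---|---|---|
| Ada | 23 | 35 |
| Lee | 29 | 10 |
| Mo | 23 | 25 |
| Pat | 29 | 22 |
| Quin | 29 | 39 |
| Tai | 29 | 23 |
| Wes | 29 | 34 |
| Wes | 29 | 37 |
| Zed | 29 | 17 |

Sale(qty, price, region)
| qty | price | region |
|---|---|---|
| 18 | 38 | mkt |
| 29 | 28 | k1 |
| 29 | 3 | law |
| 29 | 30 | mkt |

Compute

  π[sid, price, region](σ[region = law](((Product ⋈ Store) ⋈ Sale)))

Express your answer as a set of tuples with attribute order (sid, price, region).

{(13, 3, law), (17, 3, law), (22, 3, law), (24, 3, law), (7, 3, law), (9, 3, law)}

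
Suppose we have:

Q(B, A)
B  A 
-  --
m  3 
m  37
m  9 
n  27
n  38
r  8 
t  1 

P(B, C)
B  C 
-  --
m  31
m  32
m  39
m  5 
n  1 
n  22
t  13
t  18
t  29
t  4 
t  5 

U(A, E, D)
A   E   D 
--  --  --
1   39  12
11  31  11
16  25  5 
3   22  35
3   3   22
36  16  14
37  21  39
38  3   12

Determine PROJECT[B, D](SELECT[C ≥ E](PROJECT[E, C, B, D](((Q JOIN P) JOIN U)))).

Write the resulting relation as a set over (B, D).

Q ⋈ P (natural join on B): {(m, 3, 31), (m, 3, 32), (m, 3, 39), (m, 3, 5), (m, 37, 31), (m, 37, 32), (m, 37, 39), (m, 37, 5), (m, 9, 31), (m, 9, 32), (m, 9, 39), (m, 9, 5), (n, 27, 1), (n, 27, 22), (n, 38, 1), (n, 38, 22), (t, 1, 13), (t, 1, 18), (t, 1, 29), (t, 1, 4), (t, 1, 5)}
(Q JOIN P) ⋈ U (natural join on A): {(m, 3, 31, 22, 35), (m, 3, 31, 3, 22), (m, 3, 32, 22, 35), (m, 3, 32, 3, 22), (m, 3, 39, 22, 35), (m, 3, 39, 3, 22), (m, 3, 5, 22, 35), (m, 3, 5, 3, 22), (m, 37, 31, 21, 39), (m, 37, 32, 21, 39), (m, 37, 39, 21, 39), (m, 37, 5, 21, 39), (n, 38, 1, 3, 12), (n, 38, 22, 3, 12), (t, 1, 13, 39, 12), (t, 1, 18, 39, 12), (t, 1, 29, 39, 12), (t, 1, 4, 39, 12), (t, 1, 5, 39, 12)}
π[E, C, B, D]: project onto (E, C, B, D) → {(21, 31, m, 39), (21, 32, m, 39), (21, 39, m, 39), (21, 5, m, 39), (22, 31, m, 35), (22, 32, m, 35), (22, 39, m, 35), (22, 5, m, 35), (3, 1, n, 12), (3, 22, n, 12), (3, 31, m, 22), (3, 32, m, 22), (3, 39, m, 22), (3, 5, m, 22), (39, 13, t, 12), (39, 18, t, 12), (39, 29, t, 12), (39, 4, t, 12), (39, 5, t, 12)}
Apply σ_{C ≥ E}; surviving tuples: {(21, 31, m, 39), (21, 32, m, 39), (21, 39, m, 39), (22, 31, m, 35), (22, 32, m, 35), (22, 39, m, 35), (3, 22, n, 12), (3, 31, m, 22), (3, 32, m, 22), (3, 39, m, 22), (3, 5, m, 22)}
π[B, D]: project onto (B, D) (7 duplicate(s) eliminated) → {(m, 22), (m, 35), (m, 39), (n, 12)}

{(m, 22), (m, 35), (m, 39), (n, 12)}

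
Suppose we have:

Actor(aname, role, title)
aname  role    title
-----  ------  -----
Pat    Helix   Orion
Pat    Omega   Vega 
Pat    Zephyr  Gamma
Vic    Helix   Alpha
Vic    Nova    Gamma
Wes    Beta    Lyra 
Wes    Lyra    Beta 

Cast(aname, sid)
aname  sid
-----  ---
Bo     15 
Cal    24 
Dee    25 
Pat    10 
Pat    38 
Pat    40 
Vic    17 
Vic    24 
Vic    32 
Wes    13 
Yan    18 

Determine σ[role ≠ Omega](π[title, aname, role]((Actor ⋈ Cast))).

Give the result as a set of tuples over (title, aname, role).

{(Alpha, Vic, Helix), (Beta, Wes, Lyra), (Gamma, Pat, Zephyr), (Gamma, Vic, Nova), (Lyra, Wes, Beta), (Orion, Pat, Helix)}

Actor ⋈ Cast (natural join on aname): {(Pat, Helix, Orion, 10), (Pat, Helix, Orion, 38), (Pat, Helix, Orion, 40), (Pat, Omega, Vega, 10), (Pat, Omega, Vega, 38), (Pat, Omega, Vega, 40), (Pat, Zephyr, Gamma, 10), (Pat, Zephyr, Gamma, 38), (Pat, Zephyr, Gamma, 40), (Vic, Helix, Alpha, 17), (Vic, Helix, Alpha, 24), (Vic, Helix, Alpha, 32), (Vic, Nova, Gamma, 17), (Vic, Nova, Gamma, 24), (Vic, Nova, Gamma, 32), (Wes, Beta, Lyra, 13), (Wes, Lyra, Beta, 13)}
π_{title, aname, role} gives {(Alpha, Vic, Helix), (Beta, Wes, Lyra), (Gamma, Pat, Zephyr), (Gamma, Vic, Nova), (Lyra, Wes, Beta), (Orion, Pat, Helix), (Vega, Pat, Omega)} (10 duplicate(s) eliminated).
Apply σ_{role ≠ Omega}; surviving tuples: {(Alpha, Vic, Helix), (Beta, Wes, Lyra), (Gamma, Pat, Zephyr), (Gamma, Vic, Nova), (Lyra, Wes, Beta), (Orion, Pat, Helix)}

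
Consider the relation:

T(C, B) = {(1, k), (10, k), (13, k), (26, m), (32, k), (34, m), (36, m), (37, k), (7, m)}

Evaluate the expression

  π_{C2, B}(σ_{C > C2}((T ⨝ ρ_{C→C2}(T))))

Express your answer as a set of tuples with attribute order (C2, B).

{(1, k), (10, k), (13, k), (26, m), (32, k), (34, m), (7, m)}

ρ[C→C2]: schema becomes (C2, B); tuples unchanged.
T ⋈ ρ_{C→C2}(T) (natural join on B): {(1, k, 1), (1, k, 10), (1, k, 13), (1, k, 32), (1, k, 37), (10, k, 1), (10, k, 10), (10, k, 13), (10, k, 32), (10, k, 37), (13, k, 1), (13, k, 10), (13, k, 13), (13, k, 32), (13, k, 37), (26, m, 26), (26, m, 34), (26, m, 36), (26, m, 7), (32, k, 1), (32, k, 10), (32, k, 13), (32, k, 32), (32, k, 37), (34, m, 26), (34, m, 34), (34, m, 36), (34, m, 7), (36, m, 26), (36, m, 34), (36, m, 36), (36, m, 7), (37, k, 1), (37, k, 10), (37, k, 13), (37, k, 32), (37, k, 37), (7, m, 26), (7, m, 34), (7, m, 36), (7, m, 7)}
σ[C > C2]: keep tuples satisfying C > C2 → {(10, k, 1), (13, k, 1), (13, k, 10), (26, m, 7), (32, k, 1), (32, k, 10), (32, k, 13), (34, m, 26), (34, m, 7), (36, m, 26), (36, m, 34), (36, m, 7), (37, k, 1), (37, k, 10), (37, k, 13), (37, k, 32)}
π[C2, B]: project onto (C2, B) (9 duplicate(s) eliminated) → {(1, k), (10, k), (13, k), (26, m), (32, k), (34, m), (7, m)}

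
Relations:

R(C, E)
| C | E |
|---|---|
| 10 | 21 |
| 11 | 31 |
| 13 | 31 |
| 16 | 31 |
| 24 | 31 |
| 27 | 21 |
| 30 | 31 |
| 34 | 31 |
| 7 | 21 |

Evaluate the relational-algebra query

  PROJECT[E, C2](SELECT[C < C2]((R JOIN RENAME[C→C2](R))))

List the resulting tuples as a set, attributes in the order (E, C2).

ρ[C→C2]: schema becomes (C2, E); tuples unchanged.
Natural join on E: {(10, 21, 10), (10, 21, 27), (10, 21, 7), (11, 31, 11), (11, 31, 13), (11, 31, 16), (11, 31, 24), (11, 31, 30), (11, 31, 34), (13, 31, 11), (13, 31, 13), (13, 31, 16), (13, 31, 24), (13, 31, 30), (13, 31, 34), (16, 31, 11), (16, 31, 13), (16, 31, 16), (16, 31, 24), (16, 31, 30), (16, 31, 34), (24, 31, 11), (24, 31, 13), (24, 31, 16), (24, 31, 24), (24, 31, 30), (24, 31, 34), (27, 21, 10), (27, 21, 27), (27, 21, 7), (30, 31, 11), (30, 31, 13), (30, 31, 16), (30, 31, 24), (30, 31, 30), (30, 31, 34), (34, 31, 11), (34, 31, 13), (34, 31, 16), (34, 31, 24), (34, 31, 30), (34, 31, 34), (7, 21, 10), (7, 21, 27), (7, 21, 7)}
σ[C < C2]: keep tuples satisfying C < C2 → {(10, 21, 27), (11, 31, 13), (11, 31, 16), (11, 31, 24), (11, 31, 30), (11, 31, 34), (13, 31, 16), (13, 31, 24), (13, 31, 30), (13, 31, 34), (16, 31, 24), (16, 31, 30), (16, 31, 34), (24, 31, 30), (24, 31, 34), (30, 31, 34), (7, 21, 10), (7, 21, 27)}
π[E, C2]: project onto (E, C2) (11 duplicate(s) eliminated) → {(21, 10), (21, 27), (31, 13), (31, 16), (31, 24), (31, 30), (31, 34)}

{(21, 10), (21, 27), (31, 13), (31, 16), (31, 24), (31, 30), (31, 34)}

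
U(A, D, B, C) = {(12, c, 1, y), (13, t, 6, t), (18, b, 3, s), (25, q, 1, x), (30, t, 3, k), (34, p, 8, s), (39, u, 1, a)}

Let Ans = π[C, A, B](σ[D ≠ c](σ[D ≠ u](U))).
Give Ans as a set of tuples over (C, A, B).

σ[D ≠ u]: keep tuples satisfying D ≠ u → {(12, c, 1, y), (13, t, 6, t), (18, b, 3, s), (25, q, 1, x), (30, t, 3, k), (34, p, 8, s)}
σ[D ≠ c]: keep tuples satisfying D ≠ c → {(13, t, 6, t), (18, b, 3, s), (25, q, 1, x), (30, t, 3, k), (34, p, 8, s)}
Keep only column(s) C, A, B: {(k, 30, 3), (s, 18, 3), (s, 34, 8), (t, 13, 6), (x, 25, 1)}

{(k, 30, 3), (s, 18, 3), (s, 34, 8), (t, 13, 6), (x, 25, 1)}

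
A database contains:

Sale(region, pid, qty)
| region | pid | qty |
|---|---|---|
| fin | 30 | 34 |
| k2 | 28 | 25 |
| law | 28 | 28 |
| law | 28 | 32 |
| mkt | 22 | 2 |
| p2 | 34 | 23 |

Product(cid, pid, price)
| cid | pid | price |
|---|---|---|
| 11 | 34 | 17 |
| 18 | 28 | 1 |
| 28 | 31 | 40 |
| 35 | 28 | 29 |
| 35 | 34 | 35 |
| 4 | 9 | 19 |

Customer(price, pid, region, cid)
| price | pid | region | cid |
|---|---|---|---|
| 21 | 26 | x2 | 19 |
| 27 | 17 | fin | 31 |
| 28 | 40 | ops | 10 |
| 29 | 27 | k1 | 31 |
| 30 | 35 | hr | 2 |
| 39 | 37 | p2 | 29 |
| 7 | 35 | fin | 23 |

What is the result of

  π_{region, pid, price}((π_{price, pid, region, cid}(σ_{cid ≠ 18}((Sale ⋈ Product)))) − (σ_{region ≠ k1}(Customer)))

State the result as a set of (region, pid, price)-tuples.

{(k2, 28, 29), (law, 28, 29), (p2, 34, 17), (p2, 34, 35)}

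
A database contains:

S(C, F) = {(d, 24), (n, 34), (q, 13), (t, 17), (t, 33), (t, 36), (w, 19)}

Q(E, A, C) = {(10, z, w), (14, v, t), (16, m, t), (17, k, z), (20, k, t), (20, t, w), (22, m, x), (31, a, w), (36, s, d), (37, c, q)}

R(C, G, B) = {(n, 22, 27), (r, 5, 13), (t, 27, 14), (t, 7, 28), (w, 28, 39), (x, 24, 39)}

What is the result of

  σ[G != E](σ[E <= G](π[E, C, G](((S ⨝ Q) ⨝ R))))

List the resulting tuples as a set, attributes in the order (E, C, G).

S ⋈ Q (natural join on C): {(d, 24, 36, s), (q, 13, 37, c), (t, 17, 14, v), (t, 17, 16, m), (t, 17, 20, k), (t, 33, 14, v), (t, 33, 16, m), (t, 33, 20, k), (t, 36, 14, v), (t, 36, 16, m), (t, 36, 20, k), (w, 19, 10, z), (w, 19, 20, t), (w, 19, 31, a)}
(S ⨝ Q) ⋈ R (natural join on C): {(t, 17, 14, v, 27, 14), (t, 17, 14, v, 7, 28), (t, 17, 16, m, 27, 14), (t, 17, 16, m, 7, 28), (t, 17, 20, k, 27, 14), (t, 17, 20, k, 7, 28), (t, 33, 14, v, 27, 14), (t, 33, 14, v, 7, 28), (t, 33, 16, m, 27, 14), (t, 33, 16, m, 7, 28), (t, 33, 20, k, 27, 14), (t, 33, 20, k, 7, 28), (t, 36, 14, v, 27, 14), (t, 36, 14, v, 7, 28), (t, 36, 16, m, 27, 14), (t, 36, 16, m, 7, 28), (t, 36, 20, k, 27, 14), (t, 36, 20, k, 7, 28), (w, 19, 10, z, 28, 39), (w, 19, 20, t, 28, 39), (w, 19, 31, a, 28, 39)}
Projecting to E, C, G (12 duplicate(s) eliminated): {(10, w, 28), (14, t, 27), (14, t, 7), (16, t, 27), (16, t, 7), (20, t, 27), (20, t, 7), (20, w, 28), (31, w, 28)}
Selection E <= G: {(10, w, 28), (14, t, 27), (16, t, 27), (20, t, 27), (20, w, 28)}
Selection G != E: {(10, w, 28), (14, t, 27), (16, t, 27), (20, t, 27), (20, w, 28)}

{(10, w, 28), (14, t, 27), (16, t, 27), (20, t, 27), (20, w, 28)}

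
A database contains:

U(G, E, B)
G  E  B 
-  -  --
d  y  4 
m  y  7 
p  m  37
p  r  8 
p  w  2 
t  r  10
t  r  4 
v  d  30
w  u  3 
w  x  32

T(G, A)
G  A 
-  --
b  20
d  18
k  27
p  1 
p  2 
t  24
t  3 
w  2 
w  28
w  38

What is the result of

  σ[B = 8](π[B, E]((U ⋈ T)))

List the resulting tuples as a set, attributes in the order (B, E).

{(8, r)}

U ⋈ T (natural join on G): {(d, y, 4, 18), (p, m, 37, 1), (p, m, 37, 2), (p, r, 8, 1), (p, r, 8, 2), (p, w, 2, 1), (p, w, 2, 2), (t, r, 10, 24), (t, r, 10, 3), (t, r, 4, 24), (t, r, 4, 3), (w, u, 3, 2), (w, u, 3, 28), (w, u, 3, 38), (w, x, 32, 2), (w, x, 32, 28), (w, x, 32, 38)}
Keep only column(s) B, E (9 duplicate(s) eliminated): {(10, r), (2, w), (3, u), (32, x), (37, m), (4, r), (4, y), (8, r)}
Selection B = 8: {(8, r)}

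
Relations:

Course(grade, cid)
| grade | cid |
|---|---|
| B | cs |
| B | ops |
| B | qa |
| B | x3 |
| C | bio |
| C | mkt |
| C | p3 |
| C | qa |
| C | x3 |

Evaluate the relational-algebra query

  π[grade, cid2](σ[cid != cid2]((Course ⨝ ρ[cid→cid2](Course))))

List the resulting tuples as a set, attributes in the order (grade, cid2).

{(B, cs), (B, ops), (B, qa), (B, x3), (C, bio), (C, mkt), (C, p3), (C, qa), (C, x3)}

ρ[cid→cid2]: schema becomes (grade, cid2); tuples unchanged.
Joining Course and ρ[cid→cid2](Course) on grade yields {(B, cs, cs), (B, cs, ops), (B, cs, qa), (B, cs, x3), (B, ops, cs), (B, ops, ops), (B, ops, qa), (B, ops, x3), (B, qa, cs), (B, qa, ops), (B, qa, qa), (B, qa, x3), (B, x3, cs), (B, x3, ops), (B, x3, qa), (B, x3, x3), (C, bio, bio), (C, bio, mkt), (C, bio, p3), (C, bio, qa), (C, bio, x3), (C, mkt, bio), (C, mkt, mkt), (C, mkt, p3), (C, mkt, qa), (C, mkt, x3), (C, p3, bio), (C, p3, mkt), (C, p3, p3), (C, p3, qa), (C, p3, x3), (C, qa, bio), (C, qa, mkt), (C, qa, p3), (C, qa, qa), (C, qa, x3), (C, x3, bio), (C, x3, mkt), (C, x3, p3), (C, x3, qa), (C, x3, x3)}.
σ[cid != cid2]: keep tuples satisfying cid != cid2 → {(B, cs, ops), (B, cs, qa), (B, cs, x3), (B, ops, cs), (B, ops, qa), (B, ops, x3), (B, qa, cs), (B, qa, ops), (B, qa, x3), (B, x3, cs), (B, x3, ops), (B, x3, qa), (C, bio, mkt), (C, bio, p3), (C, bio, qa), (C, bio, x3), (C, mkt, bio), (C, mkt, p3), (C, mkt, qa), (C, mkt, x3), (C, p3, bio), (C, p3, mkt), (C, p3, qa), (C, p3, x3), (C, qa, bio), (C, qa, mkt), (C, qa, p3), (C, qa, x3), (C, x3, bio), (C, x3, mkt), (C, x3, p3), (C, x3, qa)}
Projecting to grade, cid2 (23 duplicate(s) eliminated): {(B, cs), (B, ops), (B, qa), (B, x3), (C, bio), (C, mkt), (C, p3), (C, qa), (C, x3)}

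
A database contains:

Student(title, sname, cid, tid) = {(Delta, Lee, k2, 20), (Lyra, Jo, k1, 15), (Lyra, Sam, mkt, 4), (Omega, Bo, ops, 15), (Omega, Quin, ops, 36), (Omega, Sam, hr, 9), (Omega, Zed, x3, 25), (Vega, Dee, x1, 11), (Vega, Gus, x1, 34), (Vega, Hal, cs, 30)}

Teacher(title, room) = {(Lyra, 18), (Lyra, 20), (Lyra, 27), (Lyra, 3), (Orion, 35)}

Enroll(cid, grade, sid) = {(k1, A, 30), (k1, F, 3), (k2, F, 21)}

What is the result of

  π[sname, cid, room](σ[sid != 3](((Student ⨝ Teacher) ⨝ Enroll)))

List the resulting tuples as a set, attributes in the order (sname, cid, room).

{(Jo, k1, 18), (Jo, k1, 20), (Jo, k1, 27), (Jo, k1, 3)}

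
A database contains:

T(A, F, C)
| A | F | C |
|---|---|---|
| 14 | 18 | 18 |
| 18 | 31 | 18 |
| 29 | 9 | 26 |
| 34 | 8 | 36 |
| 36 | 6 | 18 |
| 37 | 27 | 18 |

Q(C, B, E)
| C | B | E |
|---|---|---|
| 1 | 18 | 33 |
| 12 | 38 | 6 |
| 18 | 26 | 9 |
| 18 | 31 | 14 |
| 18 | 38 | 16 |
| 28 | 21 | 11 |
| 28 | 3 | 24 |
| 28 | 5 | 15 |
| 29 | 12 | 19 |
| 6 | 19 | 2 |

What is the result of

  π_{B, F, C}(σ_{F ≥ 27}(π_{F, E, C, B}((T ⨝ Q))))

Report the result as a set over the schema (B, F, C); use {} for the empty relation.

Joining T and Q on C yields {(14, 18, 18, 26, 9), (14, 18, 18, 31, 14), (14, 18, 18, 38, 16), (18, 31, 18, 26, 9), (18, 31, 18, 31, 14), (18, 31, 18, 38, 16), (36, 6, 18, 26, 9), (36, 6, 18, 31, 14), (36, 6, 18, 38, 16), (37, 27, 18, 26, 9), (37, 27, 18, 31, 14), (37, 27, 18, 38, 16)}.
π[F, E, C, B]: project onto (F, E, C, B) → {(18, 14, 18, 31), (18, 16, 18, 38), (18, 9, 18, 26), (27, 14, 18, 31), (27, 16, 18, 38), (27, 9, 18, 26), (31, 14, 18, 31), (31, 16, 18, 38), (31, 9, 18, 26), (6, 14, 18, 31), (6, 16, 18, 38), (6, 9, 18, 26)}
σ[F ≥ 27]: keep tuples satisfying F ≥ 27 → {(27, 14, 18, 31), (27, 16, 18, 38), (27, 9, 18, 26), (31, 14, 18, 31), (31, 16, 18, 38), (31, 9, 18, 26)}
π[B, F, C]: project onto (B, F, C) → {(26, 27, 18), (26, 31, 18), (31, 27, 18), (31, 31, 18), (38, 27, 18), (38, 31, 18)}

{(26, 27, 18), (26, 31, 18), (31, 27, 18), (31, 31, 18), (38, 27, 18), (38, 31, 18)}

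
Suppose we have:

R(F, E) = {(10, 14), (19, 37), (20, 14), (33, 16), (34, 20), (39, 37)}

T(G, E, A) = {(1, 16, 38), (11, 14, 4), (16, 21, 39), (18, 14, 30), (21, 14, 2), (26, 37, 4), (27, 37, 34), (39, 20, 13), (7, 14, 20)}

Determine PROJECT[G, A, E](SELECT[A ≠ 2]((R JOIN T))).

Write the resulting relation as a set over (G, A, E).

{(1, 38, 16), (11, 4, 14), (18, 30, 14), (26, 4, 37), (27, 34, 37), (39, 13, 20), (7, 20, 14)}

Joining R and T on E yields {(10, 14, 11, 4), (10, 14, 18, 30), (10, 14, 21, 2), (10, 14, 7, 20), (19, 37, 26, 4), (19, 37, 27, 34), (20, 14, 11, 4), (20, 14, 18, 30), (20, 14, 21, 2), (20, 14, 7, 20), (33, 16, 1, 38), (34, 20, 39, 13), (39, 37, 26, 4), (39, 37, 27, 34)}.
Apply σ_{A ≠ 2}; surviving tuples: {(10, 14, 11, 4), (10, 14, 18, 30), (10, 14, 7, 20), (19, 37, 26, 4), (19, 37, 27, 34), (20, 14, 11, 4), (20, 14, 18, 30), (20, 14, 7, 20), (33, 16, 1, 38), (34, 20, 39, 13), (39, 37, 26, 4), (39, 37, 27, 34)}
Projecting to G, A, E (5 duplicate(s) eliminated): {(1, 38, 16), (11, 4, 14), (18, 30, 14), (26, 4, 37), (27, 34, 37), (39, 13, 20), (7, 20, 14)}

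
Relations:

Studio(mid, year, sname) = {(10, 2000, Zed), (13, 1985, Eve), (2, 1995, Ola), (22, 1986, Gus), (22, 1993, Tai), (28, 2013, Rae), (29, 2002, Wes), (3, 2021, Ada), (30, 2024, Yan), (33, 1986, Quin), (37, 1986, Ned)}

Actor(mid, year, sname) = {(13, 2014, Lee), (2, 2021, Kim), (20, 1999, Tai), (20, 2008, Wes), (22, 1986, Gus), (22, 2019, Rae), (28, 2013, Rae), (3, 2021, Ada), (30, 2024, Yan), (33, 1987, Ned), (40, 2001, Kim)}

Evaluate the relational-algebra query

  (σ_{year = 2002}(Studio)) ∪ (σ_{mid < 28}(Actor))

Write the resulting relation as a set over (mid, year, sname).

{(13, 2014, Lee), (2, 2021, Kim), (20, 1999, Tai), (20, 2008, Wes), (22, 1986, Gus), (22, 2019, Rae), (29, 2002, Wes), (3, 2021, Ada)}

Apply σ_{year = 2002}; surviving tuples: {(29, 2002, Wes)}
Apply σ_{mid < 28}; surviving tuples: {(13, 2014, Lee), (2, 2021, Kim), (20, 1999, Tai), (20, 2008, Wes), (22, 1986, Gus), (22, 2019, Rae), (3, 2021, Ada)}
Union: {(29, 2002, Wes)} with {(13, 2014, Lee), (2, 2021, Kim), (20, 1999, Tai), (20, 2008, Wes), (22, 1986, Gus), (22, 2019, Rae), (3, 2021, Ada)} → {(13, 2014, Lee), (2, 2021, Kim), (20, 1999, Tai), (20, 2008, Wes), (22, 1986, Gus), (22, 2019, Rae), (29, 2002, Wes), (3, 2021, Ada)}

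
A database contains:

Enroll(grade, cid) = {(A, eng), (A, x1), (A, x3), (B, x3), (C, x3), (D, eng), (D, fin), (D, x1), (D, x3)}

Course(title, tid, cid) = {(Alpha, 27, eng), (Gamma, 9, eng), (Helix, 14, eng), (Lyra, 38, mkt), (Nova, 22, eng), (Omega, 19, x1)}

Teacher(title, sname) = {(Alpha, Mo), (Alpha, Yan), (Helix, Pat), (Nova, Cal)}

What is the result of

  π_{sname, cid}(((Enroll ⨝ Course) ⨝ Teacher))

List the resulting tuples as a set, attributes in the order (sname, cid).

{(Cal, eng), (Mo, eng), (Pat, eng), (Yan, eng)}

Natural join on cid: {(A, eng, Alpha, 27), (A, eng, Gamma, 9), (A, eng, Helix, 14), (A, eng, Nova, 22), (A, x1, Omega, 19), (D, eng, Alpha, 27), (D, eng, Gamma, 9), (D, eng, Helix, 14), (D, eng, Nova, 22), (D, x1, Omega, 19)}
Natural join on title: {(A, eng, Alpha, 27, Mo), (A, eng, Alpha, 27, Yan), (A, eng, Helix, 14, Pat), (A, eng, Nova, 22, Cal), (D, eng, Alpha, 27, Mo), (D, eng, Alpha, 27, Yan), (D, eng, Helix, 14, Pat), (D, eng, Nova, 22, Cal)}
Projecting to sname, cid (4 duplicate(s) eliminated): {(Cal, eng), (Mo, eng), (Pat, eng), (Yan, eng)}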